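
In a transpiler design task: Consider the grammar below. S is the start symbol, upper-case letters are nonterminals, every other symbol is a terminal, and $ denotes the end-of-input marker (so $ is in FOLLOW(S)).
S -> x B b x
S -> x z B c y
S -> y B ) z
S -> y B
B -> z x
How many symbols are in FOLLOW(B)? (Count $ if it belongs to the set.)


S is the start symbol and does not occur in any rule body, so FOLLOW(S) = {$}.
Examining every occurrence of B in a rule body:
  S -> x B b x : B is followed by terminal 'b' -> add 'b'
  S -> x z B c y : B is followed by terminal 'c' -> add 'c'
  S -> y B ) z : B is followed by terminal ')' -> add ')'
  S -> y B : B is at the right end -> add FOLLOW(S) = {$}
  B -> z x : B does not occur in the body -> contributes nothing
FOLLOW(B) = {), b, c, $}
Count: 4

4


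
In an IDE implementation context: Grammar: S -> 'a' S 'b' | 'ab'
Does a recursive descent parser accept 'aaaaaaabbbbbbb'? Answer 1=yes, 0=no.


Grammar accepts strings of the form a^n b^n (n >= 1)
Word: 'aaaaaaabbbbbbb'
Counting: 7 a's and 7 b's
Check: 7 == 7? Yes
Derivation (S -> aSb applied 6 time(s), then S -> ab): S => aSb => aaSbb => aaaSbbb => aaaaSbbbb => aaaaaSbbbbb => aaaaaaSbbbbbb => aaaaaaabbbbbbb
Accepted

1


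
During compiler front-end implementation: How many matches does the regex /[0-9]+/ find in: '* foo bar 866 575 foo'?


Pattern: /[0-9]+/ (int literals)
Input: '* foo bar 866 575 foo'
Scanning for matches:
  Match 1: '866'
  Match 2: '575'
Total matches: 2

2


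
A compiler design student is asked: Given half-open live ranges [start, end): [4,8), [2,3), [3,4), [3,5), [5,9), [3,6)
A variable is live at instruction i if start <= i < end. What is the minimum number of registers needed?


Live ranges:
  Var0: [4, 8)
  Var1: [2, 3)
  Var2: [3, 4)
  Var3: [3, 5)
  Var4: [5, 9)
  Var5: [3, 6)
Sweep-line events (position, delta, active):
  pos=2 start -> active=1
  pos=3 end -> active=0
  pos=3 start -> active=1
  pos=3 start -> active=2
  pos=3 start -> active=3
  pos=4 end -> active=2
  pos=4 start -> active=3
  pos=5 end -> active=2
  pos=5 start -> active=3
  pos=6 end -> active=2
  pos=8 end -> active=1
  pos=9 end -> active=0
Maximum simultaneous active: 3
Minimum registers needed: 3

3


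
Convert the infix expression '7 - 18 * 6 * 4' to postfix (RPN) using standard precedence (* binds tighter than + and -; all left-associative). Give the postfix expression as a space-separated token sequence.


Applying the shunting-yard algorithm:
  Operand 7 -> output
  Push '-' onto operator stack -> op-stack: [-]
  Operand 18 -> output
  Push '*' onto operator stack -> op-stack: [-, *]
  Operand 6 -> output
  See '*' (prec 2); top '*' (prec 2) >= it -> pop '*' to output
  Push '*' onto operator stack -> op-stack: [-, *]
  Operand 4 -> output
  End of input: pop '*' to output
  End of input: pop '-' to output
Postfix result: 7 18 6 * 4 * -

7 18 6 * 4 * -


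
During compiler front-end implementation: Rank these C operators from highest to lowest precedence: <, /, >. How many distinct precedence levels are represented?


Looking up precedence for each operator:
  < -> precedence 4
  / -> precedence 6
  > -> precedence 4
Sorted highest to lowest: /, <, >
Distinct precedence values: [6, 4]
Number of distinct levels: 2

2


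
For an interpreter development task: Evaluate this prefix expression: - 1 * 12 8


Parsing prefix expression: - 1 * 12 8
Step 1: Innermost operation '* 12 8'
  12 * 8 = 96
Step 2: Outer operation '- 1 [96]'
  1 - 96 = -95

-95


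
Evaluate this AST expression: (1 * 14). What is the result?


Expression: (1 * 14)
Evaluating step by step:
  1 * 14 = 14
Result: 14

14


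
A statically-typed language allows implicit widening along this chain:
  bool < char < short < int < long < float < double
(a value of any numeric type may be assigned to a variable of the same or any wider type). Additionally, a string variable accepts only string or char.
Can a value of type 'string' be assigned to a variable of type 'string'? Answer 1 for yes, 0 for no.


Target variable type: string
Source value type: string
Rule: string accepts only {string, char}
  source 'string' in {string, char}? Yes
Result: 1

1


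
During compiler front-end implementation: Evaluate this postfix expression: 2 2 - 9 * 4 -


Processing tokens left to right:
Push 2, Push 2
Pop 2 and 2, compute 2 - 2 = 0, push 0
Push 9
Pop 0 and 9, compute 0 * 9 = 0, push 0
Push 4
Pop 0 and 4, compute 0 - 4 = -4, push -4
Stack result: -4

-4


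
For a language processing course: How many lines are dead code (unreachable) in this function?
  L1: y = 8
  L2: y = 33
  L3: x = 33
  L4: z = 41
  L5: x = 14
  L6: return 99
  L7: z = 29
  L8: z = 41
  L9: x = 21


Analyzing control flow:
  L1: reachable (before return)
  L2: reachable (before return)
  L3: reachable (before return)
  L4: reachable (before return)
  L5: reachable (before return)
  L6: reachable (return statement)
  L7: DEAD (after return at L6)
  L8: DEAD (after return at L6)
  L9: DEAD (after return at L6)
Return at L6, total lines = 9
Dead lines: L7 through L9
Count: 3

3


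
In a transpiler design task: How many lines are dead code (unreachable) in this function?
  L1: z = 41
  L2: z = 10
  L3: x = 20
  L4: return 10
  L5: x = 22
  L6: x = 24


Analyzing control flow:
  L1: reachable (before return)
  L2: reachable (before return)
  L3: reachable (before return)
  L4: reachable (return statement)
  L5: DEAD (after return at L4)
  L6: DEAD (after return at L4)
Return at L4, total lines = 6
Dead lines: L5 through L6
Count: 2

2


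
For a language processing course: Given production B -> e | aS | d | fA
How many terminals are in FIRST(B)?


Production: B -> e | aS | d | fA
Examining each alternative for leading terminals:
  B -> e : first terminal = 'e'
  B -> aS : first terminal = 'a'
  B -> d : first terminal = 'd'
  B -> fA : first terminal = 'f'
FIRST(B) = {a, d, e, f}
Count: 4

4


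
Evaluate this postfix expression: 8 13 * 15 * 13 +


Processing tokens left to right:
Push 8, Push 13
Pop 8 and 13, compute 8 * 13 = 104, push 104
Push 15
Pop 104 and 15, compute 104 * 15 = 1560, push 1560
Push 13
Pop 1560 and 13, compute 1560 + 13 = 1573, push 1573
Stack result: 1573

1573


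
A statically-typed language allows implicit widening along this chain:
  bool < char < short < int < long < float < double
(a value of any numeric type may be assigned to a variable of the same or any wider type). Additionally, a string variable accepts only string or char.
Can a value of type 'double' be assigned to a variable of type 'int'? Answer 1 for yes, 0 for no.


Target variable type: int
Source value type: double
Numeric ranks: double=6, int=3
Widening allowed iff rank(source) <= rank(target): 6 <= 3? No
Result: 0

0


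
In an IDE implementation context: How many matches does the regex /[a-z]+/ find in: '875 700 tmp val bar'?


Pattern: /[a-z]+/ (identifiers)
Input: '875 700 tmp val bar'
Scanning for matches:
  Match 1: 'tmp'
  Match 2: 'val'
  Match 3: 'bar'
Total matches: 3

3


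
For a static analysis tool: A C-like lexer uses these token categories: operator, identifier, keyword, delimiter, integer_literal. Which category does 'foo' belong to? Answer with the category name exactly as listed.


Token: 'foo'
Checking categories:
  identifier: YES
  integer_literal: no
  operator: no
  keyword: no
  delimiter: no
Category: identifier

identifier


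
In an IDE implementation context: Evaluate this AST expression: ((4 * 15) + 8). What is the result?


Expression: ((4 * 15) + 8)
Evaluating step by step:
  4 * 15 = 60
  60 + 8 = 68
Result: 68

68


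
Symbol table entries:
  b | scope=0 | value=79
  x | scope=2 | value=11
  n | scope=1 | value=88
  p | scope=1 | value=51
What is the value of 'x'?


Searching symbol table for 'x':
  b | scope=0 | value=79
  x | scope=2 | value=11 <- MATCH
  n | scope=1 | value=88
  p | scope=1 | value=51
Found 'x' at scope 2 with value 11

11


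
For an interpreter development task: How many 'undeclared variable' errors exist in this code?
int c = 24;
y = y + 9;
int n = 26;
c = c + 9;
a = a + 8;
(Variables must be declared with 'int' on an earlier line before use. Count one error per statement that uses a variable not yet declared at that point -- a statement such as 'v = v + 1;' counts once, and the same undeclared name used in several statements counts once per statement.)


Scanning code line by line:
  Line 1: declare 'c' -> declared = ['c']
  Line 2: use 'y' -> ERROR (undeclared)
  Line 3: declare 'n' -> declared = ['c', 'n']
  Line 4: use 'c' -> OK (declared)
  Line 5: use 'a' -> ERROR (undeclared)
Total undeclared variable errors: 2

2


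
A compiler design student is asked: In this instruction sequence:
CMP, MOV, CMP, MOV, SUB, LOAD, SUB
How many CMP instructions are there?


Scanning instruction sequence for CMP:
  Position 1: CMP <- MATCH
  Position 2: MOV
  Position 3: CMP <- MATCH
  Position 4: MOV
  Position 5: SUB
  Position 6: LOAD
  Position 7: SUB
Matches at positions: [1, 3]
Total CMP count: 2

2


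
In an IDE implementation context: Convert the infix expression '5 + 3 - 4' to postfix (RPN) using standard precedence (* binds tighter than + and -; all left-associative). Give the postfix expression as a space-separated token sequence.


Applying the shunting-yard algorithm:
  Operand 5 -> output
  Push '+' onto operator stack -> op-stack: [+]
  Operand 3 -> output
  See '-' (prec 1); top '+' (prec 1) >= it -> pop '+' to output
  Push '-' onto operator stack -> op-stack: [-]
  Operand 4 -> output
  End of input: pop '-' to output
Postfix result: 5 3 + 4 -

5 3 + 4 -


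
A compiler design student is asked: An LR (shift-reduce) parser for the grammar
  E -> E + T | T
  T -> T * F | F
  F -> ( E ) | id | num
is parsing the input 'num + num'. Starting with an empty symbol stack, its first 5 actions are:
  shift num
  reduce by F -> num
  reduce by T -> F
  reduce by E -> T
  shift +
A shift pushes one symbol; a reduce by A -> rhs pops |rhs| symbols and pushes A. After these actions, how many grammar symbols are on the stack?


Tracking the symbol stack through each action:
  Action 1: shift 'num' : push -> stack = [num] (size 1)
  Action 2: reduce by F -> num : pop 1, push F -> stack = [F] (size 1)
  Action 3: reduce by T -> F : pop 1, push T -> stack = [T] (size 1)
  Action 4: reduce by E -> T : pop 1, push E -> stack = [E] (size 1)
  Action 5: shift '+' : push -> stack = [E, +] (size 2)
Final stack size: 2

2


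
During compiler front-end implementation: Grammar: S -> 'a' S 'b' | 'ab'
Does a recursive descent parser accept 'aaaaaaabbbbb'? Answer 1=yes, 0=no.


Grammar accepts strings of the form a^n b^n (n >= 1)
Word: 'aaaaaaabbbbb'
Counting: 7 a's and 5 b's
Check: 7 == 5? No
Mismatch: a-count != b-count
Rejected

0


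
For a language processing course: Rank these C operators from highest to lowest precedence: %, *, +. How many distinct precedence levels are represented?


Looking up precedence for each operator:
  % -> precedence 6
  * -> precedence 6
  + -> precedence 5
Sorted highest to lowest: %, *, +
Distinct precedence values: [6, 5]
Number of distinct levels: 2

2


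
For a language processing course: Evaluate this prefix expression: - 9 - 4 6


Parsing prefix expression: - 9 - 4 6
Step 1: Innermost operation '- 4 6'
  4 - 6 = -2
Step 2: Outer operation '- 9 [-2]'
  9 - -2 = 11

11


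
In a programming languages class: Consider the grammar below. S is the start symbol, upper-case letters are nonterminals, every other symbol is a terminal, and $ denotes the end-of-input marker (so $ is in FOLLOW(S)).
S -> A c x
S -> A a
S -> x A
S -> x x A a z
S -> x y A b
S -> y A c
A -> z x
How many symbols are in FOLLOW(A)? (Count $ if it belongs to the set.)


S is the start symbol and does not occur in any rule body, so FOLLOW(S) = {$}.
Examining every occurrence of A in a rule body:
  S -> A c x : A is followed by terminal 'c' -> add 'c'
  S -> A a : A is followed by terminal 'a' -> add 'a'
  S -> x A : A is at the right end -> add FOLLOW(S) = {$}
  S -> x x A a z : A is followed by terminal 'a' -> add 'a' (already in the set)
  S -> x y A b : A is followed by terminal 'b' -> add 'b'
  S -> y A c : A is followed by terminal 'c' -> add 'c' (already in the set)
  A -> z x : A does not occur in the body -> contributes nothing
FOLLOW(A) = {a, b, c, $}
Count: 4

4


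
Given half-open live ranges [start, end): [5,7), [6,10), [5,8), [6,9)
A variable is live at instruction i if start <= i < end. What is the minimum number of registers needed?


Live ranges:
  Var0: [5, 7)
  Var1: [6, 10)
  Var2: [5, 8)
  Var3: [6, 9)
Sweep-line events (position, delta, active):
  pos=5 start -> active=1
  pos=5 start -> active=2
  pos=6 start -> active=3
  pos=6 start -> active=4
  pos=7 end -> active=3
  pos=8 end -> active=2
  pos=9 end -> active=1
  pos=10 end -> active=0
Maximum simultaneous active: 4
Minimum registers needed: 4

4


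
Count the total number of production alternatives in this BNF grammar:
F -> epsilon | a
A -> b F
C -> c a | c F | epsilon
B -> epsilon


Counting alternatives per rule:
  F: 2 alternative(s)
  A: 1 alternative(s)
  C: 3 alternative(s)
  B: 1 alternative(s)
Sum: 2 + 1 + 3 + 1 = 7

7


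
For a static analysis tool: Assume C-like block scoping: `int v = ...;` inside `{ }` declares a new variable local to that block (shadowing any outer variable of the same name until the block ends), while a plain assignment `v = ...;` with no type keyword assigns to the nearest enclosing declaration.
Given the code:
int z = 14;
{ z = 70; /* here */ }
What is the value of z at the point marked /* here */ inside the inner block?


Analyzing scoping rules:
Outer scope: declares z = 14
Inner block: 'z = 70;' has no type keyword, so it is an assignment to the outer z (no shadowing)
Inside the block, after the assignment -> 70
Result: 70

70


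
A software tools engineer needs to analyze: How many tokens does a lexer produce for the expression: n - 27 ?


Scanning 'n - 27'
Token 1: 'n' -> identifier
Token 2: '-' -> operator
Token 3: '27' -> integer_literal
Total tokens: 3

3


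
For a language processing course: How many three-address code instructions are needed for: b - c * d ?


Expression: b - c * d
Generating three-address code (respecting * over +/- precedence):
  Instruction 1: t1 = c * d
  Instruction 2: t2 = b - t1
Total instructions: 2

2


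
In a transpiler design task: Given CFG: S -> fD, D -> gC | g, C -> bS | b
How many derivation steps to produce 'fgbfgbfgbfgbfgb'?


Grammar: S -> fD, D -> gC | g, C -> bS | b
Deriving 'fgbfgbfgbfgbfgb':
Step 1: S -> fD => fD
Step 2: D -> gC => fgC
Step 3: C -> bS => fgbS
Step 4: S -> fD => fgbfD
Step 5: D -> gC => fgbfgC
Step 6: C -> bS => fgbfgbS
Step 7: S -> fD => fgbfgbfD
Step 8: D -> gC => fgbfgbfgC
Step 9: C -> bS => fgbfgbfgbS
Step 10: S -> fD => fgbfgbfgbfD
Step 11: D -> gC => fgbfgbfgbfgC
Step 12: C -> bS => fgbfgbfgbfgbS
Step 13: S -> fD => fgbfgbfgbfgbfD
Step 14: D -> gC => fgbfgbfgbfgbfgC
Step 15: C -> b => fgbfgbfgbfgbfgb
Total derivation steps: 15

15


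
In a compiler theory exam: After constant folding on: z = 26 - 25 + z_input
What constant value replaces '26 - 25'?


Identifying constant sub-expression:
  Original: z = 26 - 25 + z_input
  26 and 25 are both compile-time constants
  Evaluating: 26 - 25 = 1
  After folding: z = 1 + z_input

1


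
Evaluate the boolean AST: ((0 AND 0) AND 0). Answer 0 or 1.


Step 1: Evaluate inner node
  0 AND 0 = 0
Step 2: Evaluate root node
  0 AND 0 = 0

0


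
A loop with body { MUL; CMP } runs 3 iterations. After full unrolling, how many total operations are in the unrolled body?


Loop body operations: MUL, CMP (2 ops per iteration)
Unrolling 3 iterations:
  Iteration 1: MUL, CMP (2 ops)
  Iteration 2: MUL, CMP (2 ops)
  Iteration 3: MUL, CMP (2 ops)
Total: 3 iterations * 2 ops/iter = 6 operations

6


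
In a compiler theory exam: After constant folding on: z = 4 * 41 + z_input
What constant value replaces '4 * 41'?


Identifying constant sub-expression:
  Original: z = 4 * 41 + z_input
  4 and 41 are both compile-time constants
  Evaluating: 4 * 41 = 164
  After folding: z = 164 + z_input

164


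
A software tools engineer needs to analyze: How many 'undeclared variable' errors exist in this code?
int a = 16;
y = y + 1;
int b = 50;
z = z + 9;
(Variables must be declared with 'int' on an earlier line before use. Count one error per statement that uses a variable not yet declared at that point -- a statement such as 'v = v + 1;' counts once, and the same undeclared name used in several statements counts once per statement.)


Scanning code line by line:
  Line 1: declare 'a' -> declared = ['a']
  Line 2: use 'y' -> ERROR (undeclared)
  Line 3: declare 'b' -> declared = ['a', 'b']
  Line 4: use 'z' -> ERROR (undeclared)
Total undeclared variable errors: 2

2


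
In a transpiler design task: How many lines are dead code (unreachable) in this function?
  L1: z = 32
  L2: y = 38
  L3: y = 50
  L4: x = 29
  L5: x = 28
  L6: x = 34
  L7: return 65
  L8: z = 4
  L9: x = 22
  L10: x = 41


Analyzing control flow:
  L1: reachable (before return)
  L2: reachable (before return)
  L3: reachable (before return)
  L4: reachable (before return)
  L5: reachable (before return)
  L6: reachable (before return)
  L7: reachable (return statement)
  L8: DEAD (after return at L7)
  L9: DEAD (after return at L7)
  L10: DEAD (after return at L7)
Return at L7, total lines = 10
Dead lines: L8 through L10
Count: 3

3


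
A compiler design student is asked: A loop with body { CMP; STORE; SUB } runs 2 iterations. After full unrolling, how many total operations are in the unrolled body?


Loop body operations: CMP, STORE, SUB (3 ops per iteration)
Unrolling 2 iterations:
  Iteration 1: CMP, STORE, SUB (3 ops)
  Iteration 2: CMP, STORE, SUB (3 ops)
Total: 2 iterations * 3 ops/iter = 6 operations

6


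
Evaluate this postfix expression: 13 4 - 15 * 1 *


Processing tokens left to right:
Push 13, Push 4
Pop 13 and 4, compute 13 - 4 = 9, push 9
Push 15
Pop 9 and 15, compute 9 * 15 = 135, push 135
Push 1
Pop 135 and 1, compute 135 * 1 = 135, push 135
Stack result: 135

135


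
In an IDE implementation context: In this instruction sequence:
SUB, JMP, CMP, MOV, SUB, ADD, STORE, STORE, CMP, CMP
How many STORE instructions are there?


Scanning instruction sequence for STORE:
  Position 1: SUB
  Position 2: JMP
  Position 3: CMP
  Position 4: MOV
  Position 5: SUB
  Position 6: ADD
  Position 7: STORE <- MATCH
  Position 8: STORE <- MATCH
  Position 9: CMP
  Position 10: CMP
Matches at positions: [7, 8]
Total STORE count: 2

2


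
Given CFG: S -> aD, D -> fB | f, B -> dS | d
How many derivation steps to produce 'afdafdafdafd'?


Grammar: S -> aD, D -> fB | f, B -> dS | d
Deriving 'afdafdafdafd':
Step 1: S -> aD => aD
Step 2: D -> fB => afB
Step 3: B -> dS => afdS
Step 4: S -> aD => afdaD
Step 5: D -> fB => afdafB
Step 6: B -> dS => afdafdS
Step 7: S -> aD => afdafdaD
Step 8: D -> fB => afdafdafB
Step 9: B -> dS => afdafdafdS
Step 10: S -> aD => afdafdafdaD
Step 11: D -> fB => afdafdafdafB
Step 12: B -> d => afdafdafdafd
Total derivation steps: 12

12


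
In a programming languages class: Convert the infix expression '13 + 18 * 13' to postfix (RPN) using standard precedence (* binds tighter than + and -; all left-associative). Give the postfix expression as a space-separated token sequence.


Applying the shunting-yard algorithm:
  Operand 13 -> output
  Push '+' onto operator stack -> op-stack: [+]
  Operand 18 -> output
  Push '*' onto operator stack -> op-stack: [+, *]
  Operand 13 -> output
  End of input: pop '*' to output
  End of input: pop '+' to output
Postfix result: 13 18 13 * +

13 18 13 * +


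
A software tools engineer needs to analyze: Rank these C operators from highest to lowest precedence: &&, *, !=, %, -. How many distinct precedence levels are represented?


Looking up precedence for each operator:
  && -> precedence 2
  * -> precedence 6
  != -> precedence 3
  % -> precedence 6
  - -> precedence 5
Sorted highest to lowest: *, %, -, !=, &&
Distinct precedence values: [6, 5, 3, 2]
Number of distinct levels: 4

4


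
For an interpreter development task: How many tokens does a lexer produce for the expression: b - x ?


Scanning 'b - x'
Token 1: 'b' -> identifier
Token 2: '-' -> operator
Token 3: 'x' -> identifier
Total tokens: 3

3


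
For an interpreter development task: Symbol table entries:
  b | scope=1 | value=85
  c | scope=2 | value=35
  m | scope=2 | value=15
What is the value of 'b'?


Searching symbol table for 'b':
  b | scope=1 | value=85 <- MATCH
  c | scope=2 | value=35
  m | scope=2 | value=15
Found 'b' at scope 1 with value 85

85


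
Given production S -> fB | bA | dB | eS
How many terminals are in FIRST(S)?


Production: S -> fB | bA | dB | eS
Examining each alternative for leading terminals:
  S -> fB : first terminal = 'f'
  S -> bA : first terminal = 'b'
  S -> dB : first terminal = 'd'
  S -> eS : first terminal = 'e'
FIRST(S) = {b, d, e, f}
Count: 4

4


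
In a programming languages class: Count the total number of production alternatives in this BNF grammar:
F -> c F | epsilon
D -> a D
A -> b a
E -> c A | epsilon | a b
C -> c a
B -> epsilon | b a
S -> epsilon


Counting alternatives per rule:
  F: 2 alternative(s)
  D: 1 alternative(s)
  A: 1 alternative(s)
  E: 3 alternative(s)
  C: 1 alternative(s)
  B: 2 alternative(s)
  S: 1 alternative(s)
Sum: 2 + 1 + 1 + 3 + 1 + 2 + 1 = 11

11


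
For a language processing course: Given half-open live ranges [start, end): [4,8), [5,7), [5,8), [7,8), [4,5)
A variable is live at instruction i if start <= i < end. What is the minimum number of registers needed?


Live ranges:
  Var0: [4, 8)
  Var1: [5, 7)
  Var2: [5, 8)
  Var3: [7, 8)
  Var4: [4, 5)
Sweep-line events (position, delta, active):
  pos=4 start -> active=1
  pos=4 start -> active=2
  pos=5 end -> active=1
  pos=5 start -> active=2
  pos=5 start -> active=3
  pos=7 end -> active=2
  pos=7 start -> active=3
  pos=8 end -> active=2
  pos=8 end -> active=1
  pos=8 end -> active=0
Maximum simultaneous active: 3
Minimum registers needed: 3

3


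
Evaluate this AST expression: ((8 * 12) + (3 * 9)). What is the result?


Expression: ((8 * 12) + (3 * 9))
Evaluating step by step:
  8 * 12 = 96
  3 * 9 = 27
  96 + 27 = 123
Result: 123

123


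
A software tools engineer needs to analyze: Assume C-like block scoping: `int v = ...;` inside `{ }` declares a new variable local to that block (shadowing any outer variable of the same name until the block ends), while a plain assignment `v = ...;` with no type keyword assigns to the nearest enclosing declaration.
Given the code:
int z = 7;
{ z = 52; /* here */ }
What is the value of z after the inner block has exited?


Analyzing scoping rules:
Outer scope: declares z = 7
Inner block: 'z = 52;' has no type keyword, so it is an assignment to the outer z (no shadowing)
The assignment changed the outer variable itself, so the new value persists after the block -> 52
Result: 52

52


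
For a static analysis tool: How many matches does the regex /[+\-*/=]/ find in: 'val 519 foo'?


Pattern: /[+\-*/=]/ (operators)
Input: 'val 519 foo'
Scanning for matches:
Total matches: 0

0


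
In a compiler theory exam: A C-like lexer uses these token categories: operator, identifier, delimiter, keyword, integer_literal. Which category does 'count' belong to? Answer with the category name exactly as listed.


Token: 'count'
Checking categories:
  identifier: YES
  integer_literal: no
  operator: no
  keyword: no
  delimiter: no
Category: identifier

identifier


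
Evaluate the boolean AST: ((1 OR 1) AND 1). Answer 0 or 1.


Step 1: Evaluate inner node
  1 OR 1 = 1
Step 2: Evaluate root node
  1 AND 1 = 1

1


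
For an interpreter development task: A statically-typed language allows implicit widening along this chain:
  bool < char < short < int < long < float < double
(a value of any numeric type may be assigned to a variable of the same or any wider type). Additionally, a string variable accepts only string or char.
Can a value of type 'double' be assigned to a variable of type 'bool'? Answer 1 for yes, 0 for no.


Target variable type: bool
Source value type: double
Numeric ranks: double=6, bool=0
Widening allowed iff rank(source) <= rank(target): 6 <= 0? No
Result: 0

0


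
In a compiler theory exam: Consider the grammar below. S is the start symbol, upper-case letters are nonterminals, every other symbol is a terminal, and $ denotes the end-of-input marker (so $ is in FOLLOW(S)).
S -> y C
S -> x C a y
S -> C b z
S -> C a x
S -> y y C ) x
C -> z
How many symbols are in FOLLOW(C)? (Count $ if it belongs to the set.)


S is the start symbol and does not occur in any rule body, so FOLLOW(S) = {$}.
Examining every occurrence of C in a rule body:
  S -> y C : C is at the right end -> add FOLLOW(S) = {$}
  S -> x C a y : C is followed by terminal 'a' -> add 'a'
  S -> C b z : C is followed by terminal 'b' -> add 'b'
  S -> C a x : C is followed by terminal 'a' -> add 'a' (already in the set)
  S -> y y C ) x : C is followed by terminal ')' -> add ')'
  C -> z : C does not occur in the body -> contributes nothing
FOLLOW(C) = {), a, b, $}
Count: 4

4


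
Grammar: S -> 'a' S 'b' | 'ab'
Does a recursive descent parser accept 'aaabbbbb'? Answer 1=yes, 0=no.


Grammar accepts strings of the form a^n b^n (n >= 1)
Word: 'aaabbbbb'
Counting: 3 a's and 5 b's
Check: 3 == 5? No
Mismatch: a-count != b-count
Rejected

0


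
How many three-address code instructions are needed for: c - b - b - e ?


Expression: c - b - b - e
Generating three-address code (respecting * over +/- precedence):
  Instruction 1: t1 = c - b
  Instruction 2: t2 = t1 - b
  Instruction 3: t3 = t2 - e
Total instructions: 3

3


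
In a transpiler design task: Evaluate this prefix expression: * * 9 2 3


Parsing prefix expression: * * 9 2 3
Step 1: Innermost operation '* 9 2'
  9 * 2 = 18
Step 2: Outer operation '* [18] 3'
  18 * 3 = 54

54


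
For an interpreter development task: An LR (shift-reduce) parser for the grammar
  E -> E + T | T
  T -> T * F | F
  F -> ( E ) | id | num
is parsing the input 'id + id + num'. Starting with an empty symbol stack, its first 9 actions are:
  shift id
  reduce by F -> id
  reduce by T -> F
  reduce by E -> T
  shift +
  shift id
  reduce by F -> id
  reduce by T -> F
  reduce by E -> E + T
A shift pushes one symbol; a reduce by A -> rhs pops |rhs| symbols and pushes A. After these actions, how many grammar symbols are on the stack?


Tracking the symbol stack through each action:
  Action 1: shift 'id' : push -> stack = [id] (size 1)
  Action 2: reduce by F -> id : pop 1, push F -> stack = [F] (size 1)
  Action 3: reduce by T -> F : pop 1, push T -> stack = [T] (size 1)
  Action 4: reduce by E -> T : pop 1, push E -> stack = [E] (size 1)
  Action 5: shift '+' : push -> stack = [E, +] (size 2)
  Action 6: shift 'id' : push -> stack = [E, +, id] (size 3)
  Action 7: reduce by F -> id : pop 1, push F -> stack = [E, +, F] (size 3)
  Action 8: reduce by T -> F : pop 1, push T -> stack = [E, +, T] (size 3)
  Action 9: reduce by E -> E + T : pop 3, push E -> stack = [E] (size 1)
Final stack size: 1

1


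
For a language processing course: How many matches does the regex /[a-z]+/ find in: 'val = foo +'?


Pattern: /[a-z]+/ (identifiers)
Input: 'val = foo +'
Scanning for matches:
  Match 1: 'val'
  Match 2: 'foo'
Total matches: 2

2


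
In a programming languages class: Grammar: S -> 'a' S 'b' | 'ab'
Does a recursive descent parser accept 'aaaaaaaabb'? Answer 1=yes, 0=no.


Grammar accepts strings of the form a^n b^n (n >= 1)
Word: 'aaaaaaaabb'
Counting: 8 a's and 2 b's
Check: 8 == 2? No
Mismatch: a-count != b-count
Rejected

0


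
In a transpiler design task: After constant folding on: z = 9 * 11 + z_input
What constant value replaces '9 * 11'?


Identifying constant sub-expression:
  Original: z = 9 * 11 + z_input
  9 and 11 are both compile-time constants
  Evaluating: 9 * 11 = 99
  After folding: z = 99 + z_input

99


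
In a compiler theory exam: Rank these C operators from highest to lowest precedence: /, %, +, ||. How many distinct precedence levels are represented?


Looking up precedence for each operator:
  / -> precedence 6
  % -> precedence 6
  + -> precedence 5
  || -> precedence 1
Sorted highest to lowest: /, %, +, ||
Distinct precedence values: [6, 5, 1]
Number of distinct levels: 3

3


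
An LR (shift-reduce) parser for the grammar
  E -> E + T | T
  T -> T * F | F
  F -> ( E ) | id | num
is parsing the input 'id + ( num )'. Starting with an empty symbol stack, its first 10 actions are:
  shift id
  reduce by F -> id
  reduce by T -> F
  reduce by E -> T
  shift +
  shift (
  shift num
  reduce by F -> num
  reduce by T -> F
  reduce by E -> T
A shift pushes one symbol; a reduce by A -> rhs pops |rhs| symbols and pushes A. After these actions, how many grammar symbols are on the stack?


Tracking the symbol stack through each action:
  Action 1: shift 'id' : push -> stack = [id] (size 1)
  Action 2: reduce by F -> id : pop 1, push F -> stack = [F] (size 1)
  Action 3: reduce by T -> F : pop 1, push T -> stack = [T] (size 1)
  Action 4: reduce by E -> T : pop 1, push E -> stack = [E] (size 1)
  Action 5: shift '+' : push -> stack = [E, +] (size 2)
  Action 6: shift '(' : push -> stack = [E, +, (] (size 3)
  Action 7: shift 'num' : push -> stack = [E, +, (, num] (size 4)
  Action 8: reduce by F -> num : pop 1, push F -> stack = [E, +, (, F] (size 4)
  Action 9: reduce by T -> F : pop 1, push T -> stack = [E, +, (, T] (size 4)
  Action 10: reduce by E -> T : pop 1, push E -> stack = [E, +, (, E] (size 4)
Final stack size: 4

4


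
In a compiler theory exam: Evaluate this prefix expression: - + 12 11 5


Parsing prefix expression: - + 12 11 5
Step 1: Innermost operation '+ 12 11'
  12 + 11 = 23
Step 2: Outer operation '- [23] 5'
  23 - 5 = 18

18


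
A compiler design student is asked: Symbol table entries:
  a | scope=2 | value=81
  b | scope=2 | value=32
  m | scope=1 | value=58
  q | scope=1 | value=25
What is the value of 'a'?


Searching symbol table for 'a':
  a | scope=2 | value=81 <- MATCH
  b | scope=2 | value=32
  m | scope=1 | value=58
  q | scope=1 | value=25
Found 'a' at scope 2 with value 81

81


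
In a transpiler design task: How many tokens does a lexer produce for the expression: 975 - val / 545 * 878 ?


Scanning '975 - val / 545 * 878'
Token 1: '975' -> integer_literal
Token 2: '-' -> operator
Token 3: 'val' -> identifier
Token 4: '/' -> operator
Token 5: '545' -> integer_literal
Token 6: '*' -> operator
Token 7: '878' -> integer_literal
Total tokens: 7

7


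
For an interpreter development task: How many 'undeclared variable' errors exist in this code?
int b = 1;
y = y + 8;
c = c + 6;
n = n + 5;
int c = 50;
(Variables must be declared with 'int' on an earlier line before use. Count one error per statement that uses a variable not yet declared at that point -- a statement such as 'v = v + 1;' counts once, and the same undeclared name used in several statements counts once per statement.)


Scanning code line by line:
  Line 1: declare 'b' -> declared = ['b']
  Line 2: use 'y' -> ERROR (undeclared)
  Line 3: use 'c' -> ERROR (undeclared)
  Line 4: use 'n' -> ERROR (undeclared)
  Line 5: declare 'c' -> declared = ['b', 'c']
Total undeclared variable errors: 3

3


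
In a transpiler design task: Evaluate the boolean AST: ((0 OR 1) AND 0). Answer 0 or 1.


Step 1: Evaluate inner node
  0 OR 1 = 1
Step 2: Evaluate root node
  1 AND 0 = 0

0


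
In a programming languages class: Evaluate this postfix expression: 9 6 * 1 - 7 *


Processing tokens left to right:
Push 9, Push 6
Pop 9 and 6, compute 9 * 6 = 54, push 54
Push 1
Pop 54 and 1, compute 54 - 1 = 53, push 53
Push 7
Pop 53 and 7, compute 53 * 7 = 371, push 371
Stack result: 371

371


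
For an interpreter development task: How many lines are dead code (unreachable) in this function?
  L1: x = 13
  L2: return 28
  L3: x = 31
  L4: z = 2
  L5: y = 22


Analyzing control flow:
  L1: reachable (before return)
  L2: reachable (return statement)
  L3: DEAD (after return at L2)
  L4: DEAD (after return at L2)
  L5: DEAD (after return at L2)
Return at L2, total lines = 5
Dead lines: L3 through L5
Count: 3

3


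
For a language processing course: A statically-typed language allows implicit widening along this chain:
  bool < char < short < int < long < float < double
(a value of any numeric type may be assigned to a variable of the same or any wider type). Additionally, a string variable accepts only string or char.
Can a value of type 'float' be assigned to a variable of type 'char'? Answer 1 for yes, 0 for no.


Target variable type: char
Source value type: float
Numeric ranks: float=5, char=1
Widening allowed iff rank(source) <= rank(target): 5 <= 1? No
Result: 0

0


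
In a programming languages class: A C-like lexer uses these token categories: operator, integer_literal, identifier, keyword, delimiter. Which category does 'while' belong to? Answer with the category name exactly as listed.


Token: 'while'
Checking categories:
  identifier: no
  integer_literal: no
  operator: no
  keyword: YES
  delimiter: no
Category: keyword

keyword


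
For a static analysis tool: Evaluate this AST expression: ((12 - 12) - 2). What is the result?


Expression: ((12 - 12) - 2)
Evaluating step by step:
  12 - 12 = 0
  0 - 2 = -2
Result: -2

-2


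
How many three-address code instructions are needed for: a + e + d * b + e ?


Expression: a + e + d * b + e
Generating three-address code (respecting * over +/- precedence):
  Instruction 1: t1 = d * b
  Instruction 2: t2 = a + e
  Instruction 3: t3 = t2 + t1
  Instruction 4: t4 = t3 + e
Total instructions: 4

4


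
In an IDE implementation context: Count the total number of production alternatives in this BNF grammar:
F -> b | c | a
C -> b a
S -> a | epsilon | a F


Counting alternatives per rule:
  F: 3 alternative(s)
  C: 1 alternative(s)
  S: 3 alternative(s)
Sum: 3 + 1 + 3 = 7

7


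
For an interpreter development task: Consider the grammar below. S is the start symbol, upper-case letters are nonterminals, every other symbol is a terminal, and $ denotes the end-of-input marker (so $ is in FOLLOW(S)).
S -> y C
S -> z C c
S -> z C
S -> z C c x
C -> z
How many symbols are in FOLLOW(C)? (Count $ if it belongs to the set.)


S is the start symbol and does not occur in any rule body, so FOLLOW(S) = {$}.
Examining every occurrence of C in a rule body:
  S -> y C : C is at the right end -> add FOLLOW(S) = {$}
  S -> z C c : C is followed by terminal 'c' -> add 'c'
  S -> z C : C is at the right end -> add FOLLOW(S) = {$} (already in the set)
  S -> z C c x : C is followed by terminal 'c' -> add 'c' (already in the set)
  C -> z : C does not occur in the body -> contributes nothing
FOLLOW(C) = {c, $}
Count: 2

2


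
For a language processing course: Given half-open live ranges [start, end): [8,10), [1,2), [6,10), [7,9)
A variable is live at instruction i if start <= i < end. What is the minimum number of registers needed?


Live ranges:
  Var0: [8, 10)
  Var1: [1, 2)
  Var2: [6, 10)
  Var3: [7, 9)
Sweep-line events (position, delta, active):
  pos=1 start -> active=1
  pos=2 end -> active=0
  pos=6 start -> active=1
  pos=7 start -> active=2
  pos=8 start -> active=3
  pos=9 end -> active=2
  pos=10 end -> active=1
  pos=10 end -> active=0
Maximum simultaneous active: 3
Minimum registers needed: 3

3


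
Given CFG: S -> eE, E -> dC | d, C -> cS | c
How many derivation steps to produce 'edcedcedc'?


Grammar: S -> eE, E -> dC | d, C -> cS | c
Deriving 'edcedcedc':
Step 1: S -> eE => eE
Step 2: E -> dC => edC
Step 3: C -> cS => edcS
Step 4: S -> eE => edceE
Step 5: E -> dC => edcedC
Step 6: C -> cS => edcedcS
Step 7: S -> eE => edcedceE
Step 8: E -> dC => edcedcedC
Step 9: C -> c => edcedcedc
Total derivation steps: 9

9


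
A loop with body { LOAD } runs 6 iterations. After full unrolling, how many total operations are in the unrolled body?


Loop body operations: LOAD (1 op per iteration)
Unrolling 6 iterations:
  Iteration 1: LOAD (1 ops)
  Iteration 2: LOAD (1 ops)
  Iteration 3: LOAD (1 ops)
  Iteration 4: LOAD (1 ops)
  Iteration 5: LOAD (1 ops)
  Iteration 6: LOAD (1 ops)
Total: 6 iterations * 1 ops/iter = 6 operations

6


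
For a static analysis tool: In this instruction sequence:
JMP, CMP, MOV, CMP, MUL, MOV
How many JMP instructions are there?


Scanning instruction sequence for JMP:
  Position 1: JMP <- MATCH
  Position 2: CMP
  Position 3: MOV
  Position 4: CMP
  Position 5: MUL
  Position 6: MOV
Matches at positions: [1]
Total JMP count: 1

1


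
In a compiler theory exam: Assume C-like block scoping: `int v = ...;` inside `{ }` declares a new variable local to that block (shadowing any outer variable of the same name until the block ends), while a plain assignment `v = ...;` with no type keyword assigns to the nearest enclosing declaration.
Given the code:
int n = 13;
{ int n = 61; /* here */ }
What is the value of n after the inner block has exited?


Analyzing scoping rules:
Outer scope: declares n = 13
Inner block: 'int n = 61;' declares a NEW n that shadows the outer one
When the block exits the inner n goes out of scope; the outer n was never modified -> 13
Result: 13

13


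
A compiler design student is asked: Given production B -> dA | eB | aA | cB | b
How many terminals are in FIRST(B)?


Production: B -> dA | eB | aA | cB | b
Examining each alternative for leading terminals:
  B -> dA : first terminal = 'd'
  B -> eB : first terminal = 'e'
  B -> aA : first terminal = 'a'
  B -> cB : first terminal = 'c'
  B -> b : first terminal = 'b'
FIRST(B) = {a, b, c, d, e}
Count: 5

5


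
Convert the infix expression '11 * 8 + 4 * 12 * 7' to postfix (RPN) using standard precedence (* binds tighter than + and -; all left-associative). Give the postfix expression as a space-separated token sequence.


Applying the shunting-yard algorithm:
  Operand 11 -> output
  Push '*' onto operator stack -> op-stack: [*]
  Operand 8 -> output
  See '+' (prec 1); top '*' (prec 2) >= it -> pop '*' to output
  Push '+' onto operator stack -> op-stack: [+]
  Operand 4 -> output
  Push '*' onto operator stack -> op-stack: [+, *]
  Operand 12 -> output
  See '*' (prec 2); top '*' (prec 2) >= it -> pop '*' to output
  Push '*' onto operator stack -> op-stack: [+, *]
  Operand 7 -> output
  End of input: pop '*' to output
  End of input: pop '+' to output
Postfix result: 11 8 * 4 12 * 7 * +

11 8 * 4 12 * 7 * +


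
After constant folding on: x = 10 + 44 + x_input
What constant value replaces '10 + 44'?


Identifying constant sub-expression:
  Original: x = 10 + 44 + x_input
  10 and 44 are both compile-time constants
  Evaluating: 10 + 44 = 54
  After folding: x = 54 + x_input

54


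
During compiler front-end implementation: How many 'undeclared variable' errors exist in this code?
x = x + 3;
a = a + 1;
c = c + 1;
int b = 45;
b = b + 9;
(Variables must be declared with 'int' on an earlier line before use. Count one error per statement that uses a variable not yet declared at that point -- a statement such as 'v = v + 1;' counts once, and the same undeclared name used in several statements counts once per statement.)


Scanning code line by line:
  Line 1: use 'x' -> ERROR (undeclared)
  Line 2: use 'a' -> ERROR (undeclared)
  Line 3: use 'c' -> ERROR (undeclared)
  Line 4: declare 'b' -> declared = ['b']
  Line 5: use 'b' -> OK (declared)
Total undeclared variable errors: 3

3


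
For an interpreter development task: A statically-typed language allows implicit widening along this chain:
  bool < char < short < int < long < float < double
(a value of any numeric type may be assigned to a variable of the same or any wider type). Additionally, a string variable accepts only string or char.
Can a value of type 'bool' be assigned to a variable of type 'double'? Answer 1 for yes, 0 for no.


Target variable type: double
Source value type: bool
Numeric ranks: bool=0, double=6
Widening allowed iff rank(source) <= rank(target): 0 <= 6? Yes
Result: 1

1
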